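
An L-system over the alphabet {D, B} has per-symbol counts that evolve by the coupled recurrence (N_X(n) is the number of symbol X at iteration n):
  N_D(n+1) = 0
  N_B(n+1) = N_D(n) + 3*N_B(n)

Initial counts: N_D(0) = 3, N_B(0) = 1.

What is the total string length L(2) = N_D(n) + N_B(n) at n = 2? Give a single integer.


Answer: 18

Derivation:
Step 0: N_D=3, N_B=1, L=4
Step 1: N_D=0, N_B=6, L=6
Step 2: N_D=0, N_B=18, L=18


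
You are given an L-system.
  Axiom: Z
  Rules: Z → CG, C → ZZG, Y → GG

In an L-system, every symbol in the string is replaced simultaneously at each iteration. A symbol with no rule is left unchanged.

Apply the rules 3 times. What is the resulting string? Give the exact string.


Answer: CGCGGG

Derivation:
Step 0: Z
Step 1: CG
Step 2: ZZGG
Step 3: CGCGGG


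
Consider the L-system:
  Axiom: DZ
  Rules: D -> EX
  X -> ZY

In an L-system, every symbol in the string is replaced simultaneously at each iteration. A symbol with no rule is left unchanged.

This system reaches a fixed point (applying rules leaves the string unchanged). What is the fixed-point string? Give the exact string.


Step 0: DZ
Step 1: EXZ
Step 2: EZYZ
Step 3: EZYZ  (unchanged — fixed point at step 2)

Answer: EZYZ


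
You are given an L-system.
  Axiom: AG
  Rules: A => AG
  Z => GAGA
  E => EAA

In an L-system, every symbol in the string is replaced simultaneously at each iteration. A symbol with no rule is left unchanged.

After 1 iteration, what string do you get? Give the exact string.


Answer: AGG

Derivation:
Step 0: AG
Step 1: AGG


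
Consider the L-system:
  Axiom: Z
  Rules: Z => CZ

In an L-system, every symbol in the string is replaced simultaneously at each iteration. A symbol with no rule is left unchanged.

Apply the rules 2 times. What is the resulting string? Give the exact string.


Answer: CCZ

Derivation:
Step 0: Z
Step 1: CZ
Step 2: CCZ


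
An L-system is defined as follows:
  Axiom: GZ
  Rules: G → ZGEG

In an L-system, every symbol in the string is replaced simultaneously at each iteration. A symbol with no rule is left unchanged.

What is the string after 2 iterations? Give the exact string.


Step 0: GZ
Step 1: ZGEGZ
Step 2: ZZGEGEZGEGZ

Answer: ZZGEGEZGEGZ


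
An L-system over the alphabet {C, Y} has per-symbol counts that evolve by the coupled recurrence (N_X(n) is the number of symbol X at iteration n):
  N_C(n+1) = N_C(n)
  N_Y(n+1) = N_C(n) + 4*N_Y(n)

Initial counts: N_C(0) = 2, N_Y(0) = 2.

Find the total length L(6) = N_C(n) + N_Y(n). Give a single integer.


Answer: 10924

Derivation:
Step 0: N_C=2, N_Y=2, L=4
Step 1: N_C=2, N_Y=10, L=12
Step 2: N_C=2, N_Y=42, L=44
Step 3: N_C=2, N_Y=170, L=172
Step 4: N_C=2, N_Y=682, L=684
Step 5: N_C=2, N_Y=2730, L=2732
Step 6: N_C=2, N_Y=10922, L=10924


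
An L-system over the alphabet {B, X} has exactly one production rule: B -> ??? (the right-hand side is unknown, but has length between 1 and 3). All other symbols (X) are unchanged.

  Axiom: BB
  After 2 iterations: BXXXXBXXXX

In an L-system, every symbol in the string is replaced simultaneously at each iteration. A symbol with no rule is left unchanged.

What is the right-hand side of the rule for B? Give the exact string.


Answer: BXX

Derivation:
Trying B -> BXX:
  Step 0: BB
  Step 1: BXXBXX
  Step 2: BXXXXBXXXX
Matches the given result.


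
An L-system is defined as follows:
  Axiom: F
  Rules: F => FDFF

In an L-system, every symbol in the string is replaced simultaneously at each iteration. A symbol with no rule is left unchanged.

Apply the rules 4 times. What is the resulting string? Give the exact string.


Answer: FDFFDFDFFFDFFDFDFFDFDFFFDFFFDFFDFDFFFDFFDFDFFDFDFFFDFFDFDFFDFDFFFDFFFDFFDFDFFFDFFFDFFDFDFFFDFFDFDFFDFDFFFDFFFDFFDFDFFFDFF

Derivation:
Step 0: F
Step 1: FDFF
Step 2: FDFFDFDFFFDFF
Step 3: FDFFDFDFFFDFFDFDFFDFDFFFDFFFDFFDFDFFFDFF
Step 4: FDFFDFDFFFDFFDFDFFDFDFFFDFFFDFFDFDFFFDFFDFDFFDFDFFFDFFDFDFFDFDFFFDFFFDFFDFDFFFDFFFDFFDFDFFFDFFDFDFFDFDFFFDFFFDFFDFDFFFDFF


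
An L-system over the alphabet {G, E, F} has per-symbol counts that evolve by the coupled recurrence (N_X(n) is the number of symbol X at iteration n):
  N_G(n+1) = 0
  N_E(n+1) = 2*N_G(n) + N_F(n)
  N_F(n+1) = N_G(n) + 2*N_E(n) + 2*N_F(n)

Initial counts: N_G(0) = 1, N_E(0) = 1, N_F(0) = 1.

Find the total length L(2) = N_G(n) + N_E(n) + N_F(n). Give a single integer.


Step 0: N_G=1, N_E=1, N_F=1, L=3
Step 1: N_G=0, N_E=3, N_F=5, L=8
Step 2: N_G=0, N_E=5, N_F=16, L=21

Answer: 21


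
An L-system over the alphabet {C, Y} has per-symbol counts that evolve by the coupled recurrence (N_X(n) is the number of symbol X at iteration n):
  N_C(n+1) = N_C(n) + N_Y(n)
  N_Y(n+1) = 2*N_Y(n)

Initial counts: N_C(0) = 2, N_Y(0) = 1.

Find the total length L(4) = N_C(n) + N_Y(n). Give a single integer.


Answer: 33

Derivation:
Step 0: N_C=2, N_Y=1, L=3
Step 1: N_C=3, N_Y=2, L=5
Step 2: N_C=5, N_Y=4, L=9
Step 3: N_C=9, N_Y=8, L=17
Step 4: N_C=17, N_Y=16, L=33


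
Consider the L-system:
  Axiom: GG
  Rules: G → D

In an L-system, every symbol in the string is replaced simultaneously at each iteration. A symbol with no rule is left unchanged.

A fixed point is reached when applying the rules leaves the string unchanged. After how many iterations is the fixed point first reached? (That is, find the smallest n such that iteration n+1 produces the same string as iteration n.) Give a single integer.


Answer: 1

Derivation:
Step 0: GG
Step 1: DD
Step 2: DD  (unchanged — fixed point at step 1)


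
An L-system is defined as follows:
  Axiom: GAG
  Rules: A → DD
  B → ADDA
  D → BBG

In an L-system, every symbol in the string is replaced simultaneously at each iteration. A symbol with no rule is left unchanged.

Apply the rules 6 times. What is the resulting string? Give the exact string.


Step 0: GAG
Step 1: GDDG
Step 2: GBBGBBGG
Step 3: GADDAADDAGADDAADDAGG
Step 4: GDDBBGBBGDDDDBBGBBGDDGDDBBGBBGDDDDBBGBBGDDGG
Step 5: GBBGBBGADDAADDAGADDAADDAGBBGBBGBBGBBGADDAADDAGADDAADDAGBBGBBGGBBGBBGADDAADDAGADDAADDAGBBGBBGBBGBBGADDAADDAGADDAADDAGBBGBBGGG
Step 6: GADDAADDAGADDAADDAGDDBBGBBGDDDDBBGBBGDDGDDBBGBBGDDDDBBGBBGDDGADDAADDAGADDAADDAGADDAADDAGADDAADDAGDDBBGBBGDDDDBBGBBGDDGDDBBGBBGDDDDBBGBBGDDGADDAADDAGADDAADDAGGADDAADDAGADDAADDAGDDBBGBBGDDDDBBGBBGDDGDDBBGBBGDDDDBBGBBGDDGADDAADDAGADDAADDAGADDAADDAGADDAADDAGDDBBGBBGDDDDBBGBBGDDGDDBBGBBGDDDDBBGBBGDDGADDAADDAGADDAADDAGGG

Answer: GADDAADDAGADDAADDAGDDBBGBBGDDDDBBGBBGDDGDDBBGBBGDDDDBBGBBGDDGADDAADDAGADDAADDAGADDAADDAGADDAADDAGDDBBGBBGDDDDBBGBBGDDGDDBBGBBGDDDDBBGBBGDDGADDAADDAGADDAADDAGGADDAADDAGADDAADDAGDDBBGBBGDDDDBBGBBGDDGDDBBGBBGDDDDBBGBBGDDGADDAADDAGADDAADDAGADDAADDAGADDAADDAGDDBBGBBGDDDDBBGBBGDDGDDBBGBBGDDDDBBGBBGDDGADDAADDAGADDAADDAGGG


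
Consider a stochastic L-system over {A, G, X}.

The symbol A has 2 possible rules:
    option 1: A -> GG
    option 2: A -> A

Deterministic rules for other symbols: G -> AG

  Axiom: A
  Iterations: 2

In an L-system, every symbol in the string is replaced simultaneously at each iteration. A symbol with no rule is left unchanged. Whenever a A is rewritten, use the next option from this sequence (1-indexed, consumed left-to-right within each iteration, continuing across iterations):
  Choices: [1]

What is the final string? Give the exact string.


Answer: AGAG

Derivation:
Step 0: A
Step 1: GG  (used choices [1])
Step 2: AGAG  (used choices [])


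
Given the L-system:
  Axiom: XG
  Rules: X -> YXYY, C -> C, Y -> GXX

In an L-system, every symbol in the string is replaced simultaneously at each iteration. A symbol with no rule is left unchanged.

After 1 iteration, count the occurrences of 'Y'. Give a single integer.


Step 0: XG  (0 'Y')
Step 1: YXYYG  (3 'Y')

Answer: 3


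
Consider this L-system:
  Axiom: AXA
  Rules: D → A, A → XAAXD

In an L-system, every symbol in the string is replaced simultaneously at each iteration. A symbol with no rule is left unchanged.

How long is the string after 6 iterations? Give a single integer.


Answer: 955

Derivation:
Step 0: length = 3
Step 1: length = 11
Step 2: length = 27
Step 3: length = 67
Step 4: length = 163
Step 5: length = 395
Step 6: length = 955


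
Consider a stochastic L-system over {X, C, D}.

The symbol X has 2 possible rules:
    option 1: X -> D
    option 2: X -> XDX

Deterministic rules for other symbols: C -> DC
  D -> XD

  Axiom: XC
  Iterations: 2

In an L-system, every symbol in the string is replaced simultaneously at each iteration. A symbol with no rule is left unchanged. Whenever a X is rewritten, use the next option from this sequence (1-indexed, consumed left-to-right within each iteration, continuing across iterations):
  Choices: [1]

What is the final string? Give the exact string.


Step 0: XC
Step 1: DDC  (used choices [1])
Step 2: XDXDDC  (used choices [])

Answer: XDXDDC


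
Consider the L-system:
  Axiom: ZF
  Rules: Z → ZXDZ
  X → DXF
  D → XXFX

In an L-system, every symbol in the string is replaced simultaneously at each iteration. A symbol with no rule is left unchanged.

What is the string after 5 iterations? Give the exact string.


Step 0: ZF
Step 1: ZXDZF
Step 2: ZXDZDXFXXFXZXDZF
Step 3: ZXDZDXFXXFXZXDZXXFXDXFFDXFDXFFDXFZXDZDXFXXFXZXDZF
Step 4: ZXDZDXFXXFXZXDZXXFXDXFFDXFDXFFDXFZXDZDXFXXFXZXDZDXFDXFFDXFXXFXDXFFFXXFXDXFFXXFXDXFFFXXFXDXFFZXDZDXFXXFXZXDZXXFXDXFFDXFDXFFDXFZXDZDXFXXFXZXDZF
Step 5: ZXDZDXFXXFXZXDZXXFXDXFFDXFDXFFDXFZXDZDXFXXFXZXDZDXFDXFFDXFXXFXDXFFFXXFXDXFFXXFXDXFFFXXFXDXFFZXDZDXFXXFXZXDZXXFXDXFFDXFDXFFDXFZXDZDXFXXFXZXDZXXFXDXFFXXFXDXFFFXXFXDXFFDXFDXFFDXFXXFXDXFFFFDXFDXFFDXFXXFXDXFFFDXFDXFFDXFXXFXDXFFFFDXFDXFFDXFXXFXDXFFFZXDZDXFXXFXZXDZXXFXDXFFDXFDXFFDXFZXDZDXFXXFXZXDZDXFDXFFDXFXXFXDXFFFXXFXDXFFXXFXDXFFFXXFXDXFFZXDZDXFXXFXZXDZXXFXDXFFDXFDXFFDXFZXDZDXFXXFXZXDZF

Answer: ZXDZDXFXXFXZXDZXXFXDXFFDXFDXFFDXFZXDZDXFXXFXZXDZDXFDXFFDXFXXFXDXFFFXXFXDXFFXXFXDXFFFXXFXDXFFZXDZDXFXXFXZXDZXXFXDXFFDXFDXFFDXFZXDZDXFXXFXZXDZXXFXDXFFXXFXDXFFFXXFXDXFFDXFDXFFDXFXXFXDXFFFFDXFDXFFDXFXXFXDXFFFDXFDXFFDXFXXFXDXFFFFDXFDXFFDXFXXFXDXFFFZXDZDXFXXFXZXDZXXFXDXFFDXFDXFFDXFZXDZDXFXXFXZXDZDXFDXFFDXFXXFXDXFFFXXFXDXFFXXFXDXFFFXXFXDXFFZXDZDXFXXFXZXDZXXFXDXFFDXFDXFFDXFZXDZDXFXXFXZXDZF


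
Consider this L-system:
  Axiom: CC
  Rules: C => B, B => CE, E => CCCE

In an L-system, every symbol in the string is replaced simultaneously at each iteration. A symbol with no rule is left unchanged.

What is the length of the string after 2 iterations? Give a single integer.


Step 0: length = 2
Step 1: length = 2
Step 2: length = 4

Answer: 4


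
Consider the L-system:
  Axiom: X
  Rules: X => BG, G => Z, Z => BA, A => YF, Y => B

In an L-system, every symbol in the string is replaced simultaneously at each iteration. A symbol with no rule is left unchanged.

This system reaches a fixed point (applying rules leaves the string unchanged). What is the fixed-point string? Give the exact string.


Step 0: X
Step 1: BG
Step 2: BZ
Step 3: BBA
Step 4: BBYF
Step 5: BBBF
Step 6: BBBF  (unchanged — fixed point at step 5)

Answer: BBBF


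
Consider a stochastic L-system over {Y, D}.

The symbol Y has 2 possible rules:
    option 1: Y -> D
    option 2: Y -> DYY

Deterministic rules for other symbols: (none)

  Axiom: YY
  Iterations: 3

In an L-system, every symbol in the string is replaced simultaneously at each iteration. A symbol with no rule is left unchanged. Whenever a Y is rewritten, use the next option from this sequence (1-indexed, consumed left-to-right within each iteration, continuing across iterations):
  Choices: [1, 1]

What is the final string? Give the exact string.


Step 0: YY
Step 1: DD  (used choices [1, 1])
Step 2: DD  (used choices [])
Step 3: DD  (used choices [])

Answer: DD


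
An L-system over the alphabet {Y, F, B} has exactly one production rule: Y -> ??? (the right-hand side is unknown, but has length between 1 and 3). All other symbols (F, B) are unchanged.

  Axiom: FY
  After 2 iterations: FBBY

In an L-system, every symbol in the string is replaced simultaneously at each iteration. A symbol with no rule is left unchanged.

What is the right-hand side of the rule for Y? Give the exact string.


Answer: BY

Derivation:
Trying Y -> BY:
  Step 0: FY
  Step 1: FBY
  Step 2: FBBY
Matches the given result.


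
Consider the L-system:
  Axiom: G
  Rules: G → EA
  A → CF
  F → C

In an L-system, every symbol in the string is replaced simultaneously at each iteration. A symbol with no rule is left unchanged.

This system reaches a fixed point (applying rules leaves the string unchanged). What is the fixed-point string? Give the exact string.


Answer: ECC

Derivation:
Step 0: G
Step 1: EA
Step 2: ECF
Step 3: ECC
Step 4: ECC  (unchanged — fixed point at step 3)


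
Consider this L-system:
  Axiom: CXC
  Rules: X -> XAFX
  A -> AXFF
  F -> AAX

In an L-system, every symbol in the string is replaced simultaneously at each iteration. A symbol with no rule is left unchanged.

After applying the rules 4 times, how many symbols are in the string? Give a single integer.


Answer: 210

Derivation:
Step 0: length = 3
Step 1: length = 6
Step 2: length = 17
Step 3: length = 58
Step 4: length = 210


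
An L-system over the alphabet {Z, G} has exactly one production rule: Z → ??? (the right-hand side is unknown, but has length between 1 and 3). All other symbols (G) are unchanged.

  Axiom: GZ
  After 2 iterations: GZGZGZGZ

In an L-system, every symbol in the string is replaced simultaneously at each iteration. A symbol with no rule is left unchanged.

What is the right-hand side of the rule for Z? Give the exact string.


Answer: ZGZ

Derivation:
Trying Z → ZGZ:
  Step 0: GZ
  Step 1: GZGZ
  Step 2: GZGZGZGZ
Matches the given result.


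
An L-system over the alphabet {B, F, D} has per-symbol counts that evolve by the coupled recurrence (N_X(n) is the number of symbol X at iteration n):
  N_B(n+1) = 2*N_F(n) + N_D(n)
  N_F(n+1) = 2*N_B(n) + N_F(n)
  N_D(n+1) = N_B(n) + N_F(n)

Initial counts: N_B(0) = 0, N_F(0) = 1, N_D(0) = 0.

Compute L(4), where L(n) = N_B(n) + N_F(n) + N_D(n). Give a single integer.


Answer: 91

Derivation:
Step 0: N_B=0, N_F=1, N_D=0, L=1
Step 1: N_B=2, N_F=1, N_D=1, L=4
Step 2: N_B=3, N_F=5, N_D=3, L=11
Step 3: N_B=13, N_F=11, N_D=8, L=32
Step 4: N_B=30, N_F=37, N_D=24, L=91


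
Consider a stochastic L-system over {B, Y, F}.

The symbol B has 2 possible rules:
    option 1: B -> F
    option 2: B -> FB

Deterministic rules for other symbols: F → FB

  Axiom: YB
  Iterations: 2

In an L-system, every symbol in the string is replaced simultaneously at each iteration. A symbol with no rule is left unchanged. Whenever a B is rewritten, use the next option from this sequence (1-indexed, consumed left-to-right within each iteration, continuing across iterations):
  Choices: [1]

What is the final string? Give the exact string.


Step 0: YB
Step 1: YF  (used choices [1])
Step 2: YFB  (used choices [])

Answer: YFB


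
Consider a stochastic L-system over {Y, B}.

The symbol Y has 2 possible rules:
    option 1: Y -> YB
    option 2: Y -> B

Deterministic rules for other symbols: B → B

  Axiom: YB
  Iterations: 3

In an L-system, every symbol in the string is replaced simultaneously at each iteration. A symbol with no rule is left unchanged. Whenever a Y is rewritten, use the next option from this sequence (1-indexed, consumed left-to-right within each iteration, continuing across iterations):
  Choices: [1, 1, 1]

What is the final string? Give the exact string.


Step 0: YB
Step 1: YBB  (used choices [1])
Step 2: YBBB  (used choices [1])
Step 3: YBBBB  (used choices [1])

Answer: YBBBB


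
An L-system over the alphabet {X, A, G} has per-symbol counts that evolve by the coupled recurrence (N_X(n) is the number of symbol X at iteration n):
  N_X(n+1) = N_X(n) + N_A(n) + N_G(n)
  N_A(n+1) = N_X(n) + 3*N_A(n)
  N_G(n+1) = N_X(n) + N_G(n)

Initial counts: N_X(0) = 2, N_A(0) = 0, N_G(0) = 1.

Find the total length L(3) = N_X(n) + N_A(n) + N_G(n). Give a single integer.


Answer: 72

Derivation:
Step 0: N_X=2, N_A=0, N_G=1, L=3
Step 1: N_X=3, N_A=2, N_G=3, L=8
Step 2: N_X=8, N_A=9, N_G=6, L=23
Step 3: N_X=23, N_A=35, N_G=14, L=72


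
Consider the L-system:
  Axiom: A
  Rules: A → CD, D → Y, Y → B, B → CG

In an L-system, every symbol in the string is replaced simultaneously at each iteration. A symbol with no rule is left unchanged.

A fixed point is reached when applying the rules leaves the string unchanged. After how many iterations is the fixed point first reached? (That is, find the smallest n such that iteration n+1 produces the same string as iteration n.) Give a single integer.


Step 0: A
Step 1: CD
Step 2: CY
Step 3: CB
Step 4: CCG
Step 5: CCG  (unchanged — fixed point at step 4)

Answer: 4


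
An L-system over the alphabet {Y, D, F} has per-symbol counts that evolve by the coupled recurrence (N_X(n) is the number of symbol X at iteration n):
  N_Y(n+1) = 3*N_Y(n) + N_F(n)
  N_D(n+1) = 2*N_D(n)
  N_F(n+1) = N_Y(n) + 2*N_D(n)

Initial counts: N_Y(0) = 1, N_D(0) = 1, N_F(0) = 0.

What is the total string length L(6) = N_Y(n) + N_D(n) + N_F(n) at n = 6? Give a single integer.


Answer: 2333

Derivation:
Step 0: N_Y=1, N_D=1, N_F=0, L=2
Step 1: N_Y=3, N_D=2, N_F=3, L=8
Step 2: N_Y=12, N_D=4, N_F=7, L=23
Step 3: N_Y=43, N_D=8, N_F=20, L=71
Step 4: N_Y=149, N_D=16, N_F=59, L=224
Step 5: N_Y=506, N_D=32, N_F=181, L=719
Step 6: N_Y=1699, N_D=64, N_F=570, L=2333


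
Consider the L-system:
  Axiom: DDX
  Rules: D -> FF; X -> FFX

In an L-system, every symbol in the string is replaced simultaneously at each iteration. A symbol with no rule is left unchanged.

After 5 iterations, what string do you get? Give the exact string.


Step 0: DDX
Step 1: FFFFFFX
Step 2: FFFFFFFFX
Step 3: FFFFFFFFFFX
Step 4: FFFFFFFFFFFFX
Step 5: FFFFFFFFFFFFFFX

Answer: FFFFFFFFFFFFFFX


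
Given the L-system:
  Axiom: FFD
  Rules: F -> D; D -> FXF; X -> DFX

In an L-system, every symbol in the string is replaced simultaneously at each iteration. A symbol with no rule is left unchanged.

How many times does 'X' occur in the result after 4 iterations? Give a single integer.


Answer: 14

Derivation:
Step 0: FFD  (0 'X')
Step 1: DDFXF  (1 'X')
Step 2: FXFFXFDDFXD  (3 'X')
Step 3: DDFXDDDFXDFXFFXFDDFXFXF  (6 'X')
Step 4: FXFFXFDDFXFXFFXFFXFDDFXFXFDDFXDDDFXDFXFFXFDDFXDDFXD  (14 'X')


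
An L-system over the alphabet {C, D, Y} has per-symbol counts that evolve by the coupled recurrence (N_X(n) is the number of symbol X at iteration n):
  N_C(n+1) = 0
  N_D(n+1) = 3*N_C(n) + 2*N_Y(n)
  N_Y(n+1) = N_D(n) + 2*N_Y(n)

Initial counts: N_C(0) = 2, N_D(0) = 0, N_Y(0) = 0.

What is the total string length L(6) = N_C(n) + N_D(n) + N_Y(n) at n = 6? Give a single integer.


Step 0: N_C=2, N_D=0, N_Y=0, L=2
Step 1: N_C=0, N_D=6, N_Y=0, L=6
Step 2: N_C=0, N_D=0, N_Y=6, L=6
Step 3: N_C=0, N_D=12, N_Y=12, L=24
Step 4: N_C=0, N_D=24, N_Y=36, L=60
Step 5: N_C=0, N_D=72, N_Y=96, L=168
Step 6: N_C=0, N_D=192, N_Y=264, L=456

Answer: 456


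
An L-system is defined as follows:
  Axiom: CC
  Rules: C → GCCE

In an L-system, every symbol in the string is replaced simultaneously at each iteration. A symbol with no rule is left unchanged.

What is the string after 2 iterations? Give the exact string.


Answer: GGCCEGCCEEGGCCEGCCEE

Derivation:
Step 0: CC
Step 1: GCCEGCCE
Step 2: GGCCEGCCEEGGCCEGCCEE


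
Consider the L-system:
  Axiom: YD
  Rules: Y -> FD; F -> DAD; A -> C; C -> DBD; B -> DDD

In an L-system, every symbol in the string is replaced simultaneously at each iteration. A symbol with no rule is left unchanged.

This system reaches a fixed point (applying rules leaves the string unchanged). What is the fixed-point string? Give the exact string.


Step 0: YD
Step 1: FDD
Step 2: DADDD
Step 3: DCDDD
Step 4: DDBDDDD
Step 5: DDDDDDDDD
Step 6: DDDDDDDDD  (unchanged — fixed point at step 5)

Answer: DDDDDDDDD


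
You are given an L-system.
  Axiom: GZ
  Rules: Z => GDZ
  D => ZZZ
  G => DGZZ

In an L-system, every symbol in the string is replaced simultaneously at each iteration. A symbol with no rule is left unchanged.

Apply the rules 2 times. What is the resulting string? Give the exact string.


Step 0: GZ
Step 1: DGZZGDZ
Step 2: ZZZDGZZGDZGDZDGZZZZZGDZ

Answer: ZZZDGZZGDZGDZDGZZZZZGDZ


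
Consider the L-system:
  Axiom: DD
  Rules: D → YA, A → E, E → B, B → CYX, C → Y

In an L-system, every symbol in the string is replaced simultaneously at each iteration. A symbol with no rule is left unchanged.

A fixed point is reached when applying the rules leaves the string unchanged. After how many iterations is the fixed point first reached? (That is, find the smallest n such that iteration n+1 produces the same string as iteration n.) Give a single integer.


Step 0: DD
Step 1: YAYA
Step 2: YEYE
Step 3: YBYB
Step 4: YCYXYCYX
Step 5: YYYXYYYX
Step 6: YYYXYYYX  (unchanged — fixed point at step 5)

Answer: 5


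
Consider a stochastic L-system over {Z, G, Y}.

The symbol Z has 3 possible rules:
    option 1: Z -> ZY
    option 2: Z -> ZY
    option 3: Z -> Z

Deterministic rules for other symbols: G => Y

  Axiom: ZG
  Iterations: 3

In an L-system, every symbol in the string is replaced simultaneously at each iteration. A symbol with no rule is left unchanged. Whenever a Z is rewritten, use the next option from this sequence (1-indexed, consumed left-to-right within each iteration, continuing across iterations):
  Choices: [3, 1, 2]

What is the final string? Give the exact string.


Step 0: ZG
Step 1: ZY  (used choices [3])
Step 2: ZYY  (used choices [1])
Step 3: ZYYY  (used choices [2])

Answer: ZYYY


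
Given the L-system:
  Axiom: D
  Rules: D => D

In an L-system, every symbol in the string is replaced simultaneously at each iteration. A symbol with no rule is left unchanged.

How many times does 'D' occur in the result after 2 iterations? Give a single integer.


Step 0: D  (1 'D')
Step 1: D  (1 'D')
Step 2: D  (1 'D')

Answer: 1


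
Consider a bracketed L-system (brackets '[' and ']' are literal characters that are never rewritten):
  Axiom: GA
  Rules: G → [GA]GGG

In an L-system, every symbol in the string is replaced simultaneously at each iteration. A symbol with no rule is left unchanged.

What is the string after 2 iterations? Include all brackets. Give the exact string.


Answer: [[GA]GGGA][GA]GGG[GA]GGG[GA]GGGA

Derivation:
Step 0: GA
Step 1: [GA]GGGA
Step 2: [[GA]GGGA][GA]GGG[GA]GGG[GA]GGGA


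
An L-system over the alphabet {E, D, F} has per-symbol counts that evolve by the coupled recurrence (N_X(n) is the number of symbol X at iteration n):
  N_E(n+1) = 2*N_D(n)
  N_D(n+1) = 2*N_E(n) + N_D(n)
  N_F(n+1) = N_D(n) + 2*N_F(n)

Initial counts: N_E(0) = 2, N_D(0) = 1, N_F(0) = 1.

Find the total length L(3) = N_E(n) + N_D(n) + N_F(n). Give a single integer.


Step 0: N_E=2, N_D=1, N_F=1, L=4
Step 1: N_E=2, N_D=5, N_F=3, L=10
Step 2: N_E=10, N_D=9, N_F=11, L=30
Step 3: N_E=18, N_D=29, N_F=31, L=78

Answer: 78


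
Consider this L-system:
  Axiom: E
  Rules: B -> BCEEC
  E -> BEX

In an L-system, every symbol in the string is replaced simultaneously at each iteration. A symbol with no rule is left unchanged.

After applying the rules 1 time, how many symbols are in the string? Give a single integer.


Answer: 3

Derivation:
Step 0: length = 1
Step 1: length = 3


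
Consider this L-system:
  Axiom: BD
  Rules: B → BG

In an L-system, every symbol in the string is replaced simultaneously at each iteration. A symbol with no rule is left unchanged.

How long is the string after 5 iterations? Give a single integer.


Step 0: length = 2
Step 1: length = 3
Step 2: length = 4
Step 3: length = 5
Step 4: length = 6
Step 5: length = 7

Answer: 7


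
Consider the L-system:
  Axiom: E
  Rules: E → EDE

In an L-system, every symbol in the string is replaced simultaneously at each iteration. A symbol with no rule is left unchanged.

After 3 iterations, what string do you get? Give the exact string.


Step 0: E
Step 1: EDE
Step 2: EDEDEDE
Step 3: EDEDEDEDEDEDEDE

Answer: EDEDEDEDEDEDEDE


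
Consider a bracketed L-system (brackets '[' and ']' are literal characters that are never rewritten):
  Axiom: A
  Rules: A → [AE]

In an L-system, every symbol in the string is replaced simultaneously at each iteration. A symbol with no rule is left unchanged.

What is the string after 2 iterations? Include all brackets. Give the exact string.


Step 0: A
Step 1: [AE]
Step 2: [[AE]E]

Answer: [[AE]E]


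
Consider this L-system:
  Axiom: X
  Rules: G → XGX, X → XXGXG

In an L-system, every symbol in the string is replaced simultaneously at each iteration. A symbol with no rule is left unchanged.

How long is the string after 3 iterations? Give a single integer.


Answer: 89

Derivation:
Step 0: length = 1
Step 1: length = 5
Step 2: length = 21
Step 3: length = 89


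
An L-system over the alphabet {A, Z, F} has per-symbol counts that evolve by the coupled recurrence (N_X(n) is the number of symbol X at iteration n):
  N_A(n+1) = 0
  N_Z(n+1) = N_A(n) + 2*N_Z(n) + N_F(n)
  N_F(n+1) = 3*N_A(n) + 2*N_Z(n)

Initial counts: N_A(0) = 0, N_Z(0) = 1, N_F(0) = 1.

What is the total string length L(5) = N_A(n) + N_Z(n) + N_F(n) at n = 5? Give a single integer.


Step 0: N_A=0, N_Z=1, N_F=1, L=2
Step 1: N_A=0, N_Z=3, N_F=2, L=5
Step 2: N_A=0, N_Z=8, N_F=6, L=14
Step 3: N_A=0, N_Z=22, N_F=16, L=38
Step 4: N_A=0, N_Z=60, N_F=44, L=104
Step 5: N_A=0, N_Z=164, N_F=120, L=284

Answer: 284


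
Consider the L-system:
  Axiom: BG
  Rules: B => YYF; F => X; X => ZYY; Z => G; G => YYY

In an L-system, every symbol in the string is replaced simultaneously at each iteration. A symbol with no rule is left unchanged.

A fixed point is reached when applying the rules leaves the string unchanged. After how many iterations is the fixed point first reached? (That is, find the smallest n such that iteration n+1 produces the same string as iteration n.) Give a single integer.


Step 0: BG
Step 1: YYFYYY
Step 2: YYXYYY
Step 3: YYZYYYYY
Step 4: YYGYYYYY
Step 5: YYYYYYYYYY
Step 6: YYYYYYYYYY  (unchanged — fixed point at step 5)

Answer: 5


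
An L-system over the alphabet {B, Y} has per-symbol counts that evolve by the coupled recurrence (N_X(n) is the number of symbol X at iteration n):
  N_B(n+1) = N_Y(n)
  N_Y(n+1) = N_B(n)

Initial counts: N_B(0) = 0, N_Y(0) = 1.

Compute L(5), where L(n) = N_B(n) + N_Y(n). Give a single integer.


Answer: 1

Derivation:
Step 0: N_B=0, N_Y=1, L=1
Step 1: N_B=1, N_Y=0, L=1
Step 2: N_B=0, N_Y=1, L=1
Step 3: N_B=1, N_Y=0, L=1
Step 4: N_B=0, N_Y=1, L=1
Step 5: N_B=1, N_Y=0, L=1


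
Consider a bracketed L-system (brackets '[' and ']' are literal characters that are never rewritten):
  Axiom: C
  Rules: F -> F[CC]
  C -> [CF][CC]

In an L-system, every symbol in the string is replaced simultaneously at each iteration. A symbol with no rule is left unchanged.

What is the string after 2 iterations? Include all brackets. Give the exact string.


Step 0: C
Step 1: [CF][CC]
Step 2: [[CF][CC]F[CC]][[CF][CC][CF][CC]]

Answer: [[CF][CC]F[CC]][[CF][CC][CF][CC]]


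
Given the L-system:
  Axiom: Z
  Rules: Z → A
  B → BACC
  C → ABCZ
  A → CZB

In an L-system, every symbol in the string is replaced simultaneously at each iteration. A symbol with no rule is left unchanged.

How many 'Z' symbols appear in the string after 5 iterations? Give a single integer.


Answer: 16

Derivation:
Step 0: Z  (1 'Z')
Step 1: A  (0 'Z')
Step 2: CZB  (1 'Z')
Step 3: ABCZABACC  (1 'Z')
Step 4: CZBBACCABCZACZBBACCCZBABCZABCZ  (6 'Z')
Step 5: ABCZABACCBACCCZBABCZABCZCZBBACCABCZACZBABCZABACCBACCCZBABCZABCZABCZABACCCZBBACCABCZACZBBACCABCZA  (16 'Z')


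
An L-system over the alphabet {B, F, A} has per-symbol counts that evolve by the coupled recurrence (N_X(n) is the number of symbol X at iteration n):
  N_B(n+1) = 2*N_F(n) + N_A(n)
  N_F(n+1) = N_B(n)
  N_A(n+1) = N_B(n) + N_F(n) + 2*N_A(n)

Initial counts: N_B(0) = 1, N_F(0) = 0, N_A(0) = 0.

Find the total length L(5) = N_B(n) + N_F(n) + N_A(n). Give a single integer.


Answer: 111

Derivation:
Step 0: N_B=1, N_F=0, N_A=0, L=1
Step 1: N_B=0, N_F=1, N_A=1, L=2
Step 2: N_B=3, N_F=0, N_A=3, L=6
Step 3: N_B=3, N_F=3, N_A=9, L=15
Step 4: N_B=15, N_F=3, N_A=24, L=42
Step 5: N_B=30, N_F=15, N_A=66, L=111


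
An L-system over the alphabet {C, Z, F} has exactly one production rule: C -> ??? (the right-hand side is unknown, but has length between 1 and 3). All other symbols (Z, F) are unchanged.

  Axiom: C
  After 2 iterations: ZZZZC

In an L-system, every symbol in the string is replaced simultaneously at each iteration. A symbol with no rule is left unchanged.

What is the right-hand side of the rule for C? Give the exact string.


Trying C -> ZZC:
  Step 0: C
  Step 1: ZZC
  Step 2: ZZZZC
Matches the given result.

Answer: ZZC


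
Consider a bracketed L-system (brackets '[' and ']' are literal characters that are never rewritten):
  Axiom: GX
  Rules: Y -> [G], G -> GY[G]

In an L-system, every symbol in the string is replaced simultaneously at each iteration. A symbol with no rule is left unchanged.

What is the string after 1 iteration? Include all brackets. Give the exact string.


Step 0: GX
Step 1: GY[G]X

Answer: GY[G]X


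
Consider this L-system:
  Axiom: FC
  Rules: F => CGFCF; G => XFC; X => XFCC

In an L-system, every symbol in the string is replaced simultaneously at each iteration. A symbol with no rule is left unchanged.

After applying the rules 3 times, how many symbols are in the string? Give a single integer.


Answer: 43

Derivation:
Step 0: length = 2
Step 1: length = 6
Step 2: length = 16
Step 3: length = 43


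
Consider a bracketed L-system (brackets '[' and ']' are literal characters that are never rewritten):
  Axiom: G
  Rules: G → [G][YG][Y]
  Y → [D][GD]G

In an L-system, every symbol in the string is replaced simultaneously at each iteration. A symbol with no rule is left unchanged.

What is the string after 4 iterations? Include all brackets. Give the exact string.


Answer: [[[[G][YG][Y]][[D][GD]G[G][YG][Y]][[D][GD]G]][[D][[G][YG][Y]D][G][YG][Y][[G][YG][Y]][[D][GD]G[G][YG][Y]][[D][GD]G]][[D][[G][YG][Y]D][G][YG][Y]]][[D][[[G][YG][Y]][[D][GD]G[G][YG][Y]][[D][GD]G]D][[G][YG][Y]][[D][GD]G[G][YG][Y]][[D][GD]G][[[G][YG][Y]][[D][GD]G[G][YG][Y]][[D][GD]G]][[D][[G][YG][Y]D][G][YG][Y][[G][YG][Y]][[D][GD]G[G][YG][Y]][[D][GD]G]][[D][[G][YG][Y]D][G][YG][Y]]][[D][[[G][YG][Y]][[D][GD]G[G][YG][Y]][[D][GD]G]D][[G][YG][Y]][[D][GD]G[G][YG][Y]][[D][GD]G]]

Derivation:
Step 0: G
Step 1: [G][YG][Y]
Step 2: [[G][YG][Y]][[D][GD]G[G][YG][Y]][[D][GD]G]
Step 3: [[[G][YG][Y]][[D][GD]G[G][YG][Y]][[D][GD]G]][[D][[G][YG][Y]D][G][YG][Y][[G][YG][Y]][[D][GD]G[G][YG][Y]][[D][GD]G]][[D][[G][YG][Y]D][G][YG][Y]]
Step 4: [[[[G][YG][Y]][[D][GD]G[G][YG][Y]][[D][GD]G]][[D][[G][YG][Y]D][G][YG][Y][[G][YG][Y]][[D][GD]G[G][YG][Y]][[D][GD]G]][[D][[G][YG][Y]D][G][YG][Y]]][[D][[[G][YG][Y]][[D][GD]G[G][YG][Y]][[D][GD]G]D][[G][YG][Y]][[D][GD]G[G][YG][Y]][[D][GD]G][[[G][YG][Y]][[D][GD]G[G][YG][Y]][[D][GD]G]][[D][[G][YG][Y]D][G][YG][Y][[G][YG][Y]][[D][GD]G[G][YG][Y]][[D][GD]G]][[D][[G][YG][Y]D][G][YG][Y]]][[D][[[G][YG][Y]][[D][GD]G[G][YG][Y]][[D][GD]G]D][[G][YG][Y]][[D][GD]G[G][YG][Y]][[D][GD]G]]


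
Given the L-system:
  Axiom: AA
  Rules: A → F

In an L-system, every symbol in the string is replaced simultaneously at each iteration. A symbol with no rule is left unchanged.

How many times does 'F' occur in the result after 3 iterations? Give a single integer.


Answer: 2

Derivation:
Step 0: AA  (0 'F')
Step 1: FF  (2 'F')
Step 2: FF  (2 'F')
Step 3: FF  (2 'F')


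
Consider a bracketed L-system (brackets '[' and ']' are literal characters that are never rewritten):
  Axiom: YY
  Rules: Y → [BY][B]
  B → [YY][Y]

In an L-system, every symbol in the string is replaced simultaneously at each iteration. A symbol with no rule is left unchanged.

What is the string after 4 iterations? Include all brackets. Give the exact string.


Answer: [[[[YY][Y][BY][B]][[YY][Y]][[YY][Y][BY][B]][[YY][Y]]][[[YY][Y][BY][B]][[YY][Y]]][[[BY][B][BY][B]][[BY][B]][[YY][Y][BY][B]][[YY][Y]]][[[BY][B][BY][B]][[BY][B]]]][[[[YY][Y][BY][B]][[YY][Y]][[YY][Y][BY][B]][[YY][Y]]][[[YY][Y][BY][B]][[YY][Y]]]][[[[YY][Y][BY][B]][[YY][Y]][[YY][Y][BY][B]][[YY][Y]]][[[YY][Y][BY][B]][[YY][Y]]][[[BY][B][BY][B]][[BY][B]][[YY][Y][BY][B]][[YY][Y]]][[[BY][B][BY][B]][[BY][B]]]][[[[YY][Y][BY][B]][[YY][Y]][[YY][Y][BY][B]][[YY][Y]]][[[YY][Y][BY][B]][[YY][Y]]]]

Derivation:
Step 0: YY
Step 1: [BY][B][BY][B]
Step 2: [[YY][Y][BY][B]][[YY][Y]][[YY][Y][BY][B]][[YY][Y]]
Step 3: [[[BY][B][BY][B]][[BY][B]][[YY][Y][BY][B]][[YY][Y]]][[[BY][B][BY][B]][[BY][B]]][[[BY][B][BY][B]][[BY][B]][[YY][Y][BY][B]][[YY][Y]]][[[BY][B][BY][B]][[BY][B]]]
Step 4: [[[[YY][Y][BY][B]][[YY][Y]][[YY][Y][BY][B]][[YY][Y]]][[[YY][Y][BY][B]][[YY][Y]]][[[BY][B][BY][B]][[BY][B]][[YY][Y][BY][B]][[YY][Y]]][[[BY][B][BY][B]][[BY][B]]]][[[[YY][Y][BY][B]][[YY][Y]][[YY][Y][BY][B]][[YY][Y]]][[[YY][Y][BY][B]][[YY][Y]]]][[[[YY][Y][BY][B]][[YY][Y]][[YY][Y][BY][B]][[YY][Y]]][[[YY][Y][BY][B]][[YY][Y]]][[[BY][B][BY][B]][[BY][B]][[YY][Y][BY][B]][[YY][Y]]][[[BY][B][BY][B]][[BY][B]]]][[[[YY][Y][BY][B]][[YY][Y]][[YY][Y][BY][B]][[YY][Y]]][[[YY][Y][BY][B]][[YY][Y]]]]


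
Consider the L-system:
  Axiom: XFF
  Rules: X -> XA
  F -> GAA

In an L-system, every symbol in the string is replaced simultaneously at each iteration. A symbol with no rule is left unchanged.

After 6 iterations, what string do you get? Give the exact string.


Answer: XAAAAAAGAAGAA

Derivation:
Step 0: XFF
Step 1: XAGAAGAA
Step 2: XAAGAAGAA
Step 3: XAAAGAAGAA
Step 4: XAAAAGAAGAA
Step 5: XAAAAAGAAGAA
Step 6: XAAAAAAGAAGAA


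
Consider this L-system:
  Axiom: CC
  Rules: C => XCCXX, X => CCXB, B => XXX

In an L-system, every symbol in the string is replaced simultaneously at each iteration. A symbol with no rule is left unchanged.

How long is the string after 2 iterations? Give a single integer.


Answer: 44

Derivation:
Step 0: length = 2
Step 1: length = 10
Step 2: length = 44


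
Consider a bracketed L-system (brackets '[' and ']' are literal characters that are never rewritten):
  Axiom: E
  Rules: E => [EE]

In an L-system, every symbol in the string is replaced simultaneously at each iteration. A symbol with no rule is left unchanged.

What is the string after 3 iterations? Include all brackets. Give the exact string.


Step 0: E
Step 1: [EE]
Step 2: [[EE][EE]]
Step 3: [[[EE][EE]][[EE][EE]]]

Answer: [[[EE][EE]][[EE][EE]]]


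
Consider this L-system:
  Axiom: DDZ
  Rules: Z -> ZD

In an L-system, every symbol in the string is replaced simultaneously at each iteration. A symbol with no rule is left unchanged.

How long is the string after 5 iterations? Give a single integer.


Answer: 8

Derivation:
Step 0: length = 3
Step 1: length = 4
Step 2: length = 5
Step 3: length = 6
Step 4: length = 7
Step 5: length = 8


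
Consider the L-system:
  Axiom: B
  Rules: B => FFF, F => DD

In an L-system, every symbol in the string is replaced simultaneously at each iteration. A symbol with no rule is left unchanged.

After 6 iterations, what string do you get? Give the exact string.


Step 0: B
Step 1: FFF
Step 2: DDDDDD
Step 3: DDDDDD
Step 4: DDDDDD
Step 5: DDDDDD
Step 6: DDDDDD

Answer: DDDDDD


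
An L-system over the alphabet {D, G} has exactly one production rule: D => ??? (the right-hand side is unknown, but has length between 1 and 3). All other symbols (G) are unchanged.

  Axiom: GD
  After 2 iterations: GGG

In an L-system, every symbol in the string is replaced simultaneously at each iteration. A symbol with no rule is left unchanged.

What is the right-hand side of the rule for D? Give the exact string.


Trying D => GG:
  Step 0: GD
  Step 1: GGG
  Step 2: GGG
Matches the given result.

Answer: GG


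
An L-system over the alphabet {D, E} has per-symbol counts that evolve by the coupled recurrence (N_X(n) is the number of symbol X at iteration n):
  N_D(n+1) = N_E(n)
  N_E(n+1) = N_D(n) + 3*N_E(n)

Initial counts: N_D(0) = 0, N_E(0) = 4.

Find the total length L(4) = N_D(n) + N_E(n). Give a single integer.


Step 0: N_D=0, N_E=4, L=4
Step 1: N_D=4, N_E=12, L=16
Step 2: N_D=12, N_E=40, L=52
Step 3: N_D=40, N_E=132, L=172
Step 4: N_D=132, N_E=436, L=568

Answer: 568


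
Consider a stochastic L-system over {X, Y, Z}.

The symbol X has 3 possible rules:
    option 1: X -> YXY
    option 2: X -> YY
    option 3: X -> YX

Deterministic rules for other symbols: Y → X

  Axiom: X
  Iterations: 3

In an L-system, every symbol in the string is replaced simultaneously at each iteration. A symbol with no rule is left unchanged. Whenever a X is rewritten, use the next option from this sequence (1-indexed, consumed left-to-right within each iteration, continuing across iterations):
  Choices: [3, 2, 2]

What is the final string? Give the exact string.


Answer: YYXX

Derivation:
Step 0: X
Step 1: YX  (used choices [3])
Step 2: XYY  (used choices [2])
Step 3: YYXX  (used choices [2])


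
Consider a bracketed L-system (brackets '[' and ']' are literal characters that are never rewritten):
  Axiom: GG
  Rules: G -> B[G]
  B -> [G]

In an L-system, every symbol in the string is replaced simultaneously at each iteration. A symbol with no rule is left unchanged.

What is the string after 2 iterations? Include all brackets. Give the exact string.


Step 0: GG
Step 1: B[G]B[G]
Step 2: [G][B[G]][G][B[G]]

Answer: [G][B[G]][G][B[G]]


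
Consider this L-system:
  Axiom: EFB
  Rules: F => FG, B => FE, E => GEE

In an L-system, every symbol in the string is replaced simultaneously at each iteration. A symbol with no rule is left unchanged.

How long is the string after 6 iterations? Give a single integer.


Step 0: length = 3
Step 1: length = 7
Step 2: length = 15
Step 3: length = 29
Step 4: length = 55
Step 5: length = 105
Step 6: length = 203

Answer: 203


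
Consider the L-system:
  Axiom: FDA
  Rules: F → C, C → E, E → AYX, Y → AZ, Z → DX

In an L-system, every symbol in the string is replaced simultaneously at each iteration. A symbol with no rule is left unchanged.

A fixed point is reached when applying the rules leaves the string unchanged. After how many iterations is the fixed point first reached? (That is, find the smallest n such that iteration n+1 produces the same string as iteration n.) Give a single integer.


Step 0: FDA
Step 1: CDA
Step 2: EDA
Step 3: AYXDA
Step 4: AAZXDA
Step 5: AADXXDA
Step 6: AADXXDA  (unchanged — fixed point at step 5)

Answer: 5


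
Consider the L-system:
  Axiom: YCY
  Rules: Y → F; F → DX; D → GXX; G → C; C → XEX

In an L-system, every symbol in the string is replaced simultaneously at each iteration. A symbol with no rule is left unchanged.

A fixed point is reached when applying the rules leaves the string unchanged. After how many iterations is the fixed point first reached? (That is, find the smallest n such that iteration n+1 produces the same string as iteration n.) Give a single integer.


Step 0: YCY
Step 1: FXEXF
Step 2: DXXEXDX
Step 3: GXXXXEXGXXX
Step 4: CXXXXEXCXXX
Step 5: XEXXXXXEXXEXXXX
Step 6: XEXXXXXEXXEXXXX  (unchanged — fixed point at step 5)

Answer: 5


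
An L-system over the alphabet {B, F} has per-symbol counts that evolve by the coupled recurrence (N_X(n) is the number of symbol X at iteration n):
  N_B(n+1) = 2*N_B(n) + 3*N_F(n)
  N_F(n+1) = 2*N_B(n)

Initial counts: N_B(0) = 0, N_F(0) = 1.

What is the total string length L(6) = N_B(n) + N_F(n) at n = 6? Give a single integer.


Answer: 2064

Derivation:
Step 0: N_B=0, N_F=1, L=1
Step 1: N_B=3, N_F=0, L=3
Step 2: N_B=6, N_F=6, L=12
Step 3: N_B=30, N_F=12, L=42
Step 4: N_B=96, N_F=60, L=156
Step 5: N_B=372, N_F=192, L=564
Step 6: N_B=1320, N_F=744, L=2064


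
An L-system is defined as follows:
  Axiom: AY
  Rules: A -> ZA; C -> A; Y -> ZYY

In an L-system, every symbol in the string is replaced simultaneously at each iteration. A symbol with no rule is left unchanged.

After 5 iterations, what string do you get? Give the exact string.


Step 0: AY
Step 1: ZAZYY
Step 2: ZZAZZYYZYY
Step 3: ZZZAZZZYYZYYZZYYZYY
Step 4: ZZZZAZZZZYYZYYZZYYZYYZZZYYZYYZZYYZYY
Step 5: ZZZZZAZZZZZYYZYYZZYYZYYZZZYYZYYZZYYZYYZZZZYYZYYZZYYZYYZZZYYZYYZZYYZYY

Answer: ZZZZZAZZZZZYYZYYZZYYZYYZZZYYZYYZZYYZYYZZZZYYZYYZZYYZYYZZZYYZYYZZYYZYY
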